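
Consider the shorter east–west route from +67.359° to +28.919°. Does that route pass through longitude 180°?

Signed shortest Δλ = ((28.919 − 67.359 + 180) mod 360) − 180 = -38.44°.
Going west by 38.44° from +67.359° reaches +28.919° without touching 180°.

No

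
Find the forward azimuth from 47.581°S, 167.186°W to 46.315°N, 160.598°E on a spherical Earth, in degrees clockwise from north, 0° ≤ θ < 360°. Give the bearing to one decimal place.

338.2°

Δλ = 160.598 − -167.186 = 327.784°; wrapped into (−180°, 180°]: -32.216°.
θ = atan2( sin Δλ · cos φ₂ , cos φ₁ · sin φ₂ − sin φ₁ · cos φ₂ · cos Δλ )
  = atan2(-0.36822, 0.91919) = -21.831° → normalised to [0°, 360°): 338.169°.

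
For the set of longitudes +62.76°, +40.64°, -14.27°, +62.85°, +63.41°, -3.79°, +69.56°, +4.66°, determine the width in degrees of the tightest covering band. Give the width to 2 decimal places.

83.83°

Sort the longitudes: -14.27°, -3.79°, +4.66°, +40.64°, +62.76°, +62.85°, +63.41°, +69.56°.
Eastward gaps between consecutive values (wrapping around): 10.48°, 8.45°, 35.98°, 22.12°, 0.09°, 0.56°, 6.15°, 276.17°.
Largest gap = 276.17° ⇒ minimal covering band is its complement: 360° − 276.17° = 83.83°.
Band runs from -14.27° eastward to +69.56°.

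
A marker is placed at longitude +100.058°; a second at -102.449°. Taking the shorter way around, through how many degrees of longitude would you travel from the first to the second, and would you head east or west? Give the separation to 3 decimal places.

157.493° east

Raw difference: -102.449 − 100.058 = -202.507°.
Normalise into (−180°, 180°]: -202.507° + 360° = 157.493°.
Positive ⇒ the second point lies to the east; separation 157.493°.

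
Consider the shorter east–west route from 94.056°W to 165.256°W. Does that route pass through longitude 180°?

Signed shortest Δλ = ((-165.256 − -94.056 + 180) mod 360) − 180 = -71.2°.
Going west by 71.2° from -94.056° reaches -165.256° without touching 180°.

No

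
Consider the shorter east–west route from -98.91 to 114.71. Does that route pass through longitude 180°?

Naïve |114.71 − -98.91| = 213.62° > 180°, so the shorter arc goes the other way round — across 180°.
Signed shortest Δλ = ((114.71 − -98.91 + 180) mod 360) − 180 = -146.38°.
Going west by 146.38° from -98.91° passes through 180° before reaching +114.71°.

Yes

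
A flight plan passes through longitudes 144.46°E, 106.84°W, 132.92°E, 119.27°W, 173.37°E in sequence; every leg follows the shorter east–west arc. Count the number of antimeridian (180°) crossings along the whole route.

4

Leg 1: +144.46° → -106.84°, shortest Δλ = 108.7° (east) — crosses 180°.
Leg 2: -106.84° → +132.92°, shortest Δλ = -120.24° (west) — crosses 180°.
Leg 3: +132.92° → -119.27°, shortest Δλ = 107.81° (east) — crosses 180°.
Leg 4: -119.27° → +173.37°, shortest Δλ = -67.36° (west) — crosses 180°.
Total crossings: 4.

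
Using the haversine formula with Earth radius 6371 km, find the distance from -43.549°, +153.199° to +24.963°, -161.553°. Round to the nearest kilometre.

Δλ = -161.553 − 153.199 = -314.752°; wrapped into (−180°, 180°]: 45.248°.
Δφ = 24.963 − -43.549 = 68.512°.
a = sin²(Δφ/2) + cos φ₁ · cos φ₂ · sin²(Δλ/2) = 0.414081.
c = 2·atan2(√a, √(1−a)) = 1.39810 rad → d = 6371·c ≈ 8907.30 km.

8907 km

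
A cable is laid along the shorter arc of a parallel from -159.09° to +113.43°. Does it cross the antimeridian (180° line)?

Naïve |113.43 − -159.09| = 272.52° > 180°, so the shorter arc goes the other way round — across 180°.
Signed shortest Δλ = ((113.43 − -159.09 + 180) mod 360) − 180 = -87.48°.
Going west by 87.48° from -159.09° passes through 180° before reaching +113.43°.

Yes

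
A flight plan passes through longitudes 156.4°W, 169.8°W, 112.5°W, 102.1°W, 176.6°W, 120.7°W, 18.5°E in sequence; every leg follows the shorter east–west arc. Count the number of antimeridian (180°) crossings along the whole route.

0

Leg 1: -156.4° → -169.8°, shortest Δλ = -13.4° (west) — does not cross 180°.
Leg 2: -169.8° → -112.5°, shortest Δλ = 57.3° (east) — does not cross 180°.
Leg 3: -112.5° → -102.1°, shortest Δλ = 10.4° (east) — does not cross 180°.
Leg 4: -102.1° → -176.6°, shortest Δλ = -74.5° (west) — does not cross 180°.
Leg 5: -176.6° → -120.7°, shortest Δλ = 55.9° (east) — does not cross 180°.
Leg 6: -120.7° → +18.5°, shortest Δλ = 139.2° (east) — does not cross 180°.
Total crossings: 0.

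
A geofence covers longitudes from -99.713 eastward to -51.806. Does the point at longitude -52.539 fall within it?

Yes

Band width going east from -99.713° to -51.806°: ((-51.806 − -99.713) mod 360) = 47.907°.
Offset of -52.539° east of the west edge: ((-52.539 − -99.713) mod 360) = 47.174°.
47.174° ≤ 47.907° ⇒ inside.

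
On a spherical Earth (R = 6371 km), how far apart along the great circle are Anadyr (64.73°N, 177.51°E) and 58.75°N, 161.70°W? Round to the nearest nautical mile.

Δλ = -161.70 − 177.51 = -339.21°; wrapped into (−180°, 180°]: 20.79°.
Δφ = 58.75 − 64.73 = -5.98°.
a = sin²(Δφ/2) + cos φ₁ · cos φ₂ · sin²(Δλ/2) = 0.009931.
c = 2·atan2(√a, √(1−a)) = 0.19964 rad → d = 6371·c ≈ 1271.88 km ≈ 686.76 nmi.

687 nmi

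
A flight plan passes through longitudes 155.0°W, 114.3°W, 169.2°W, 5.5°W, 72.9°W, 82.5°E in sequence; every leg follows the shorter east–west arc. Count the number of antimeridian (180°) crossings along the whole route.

0

Leg 1: -155.0° → -114.3°, shortest Δλ = 40.7° (east) — does not cross 180°.
Leg 2: -114.3° → -169.2°, shortest Δλ = -54.9° (west) — does not cross 180°.
Leg 3: -169.2° → -5.5°, shortest Δλ = 163.7° (east) — does not cross 180°.
Leg 4: -5.5° → -72.9°, shortest Δλ = -67.4° (west) — does not cross 180°.
Leg 5: -72.9° → +82.5°, shortest Δλ = 155.4° (east) — does not cross 180°.
Total crossings: 0.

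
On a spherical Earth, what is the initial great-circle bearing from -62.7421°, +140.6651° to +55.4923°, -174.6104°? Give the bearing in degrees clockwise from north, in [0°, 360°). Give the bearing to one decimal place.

28.5°

Δλ = -174.6104 − 140.6651 = -315.2755°; wrapped into (−180°, 180°]: 44.7245°.
θ = atan2( sin Δλ · cos φ₂ , cos φ₁ · sin φ₂ − sin φ₁ · cos φ₂ · cos Δλ )
  = atan2(0.39866, 0.73522) = 28.468° → normalised to [0°, 360°): 28.468°.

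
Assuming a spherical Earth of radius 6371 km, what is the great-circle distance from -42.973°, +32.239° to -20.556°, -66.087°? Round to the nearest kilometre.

9112 km

Δλ = -66.087 − 32.239 = -98.326°.
Δφ = -20.556 − -42.973 = 22.417°.
a = sin²(Δφ/2) + cos φ₁ · cos φ₂ · sin²(Δλ/2) = 0.429930.
c = 2·atan2(√a, √(1−a)) = 1.43019 rad → d = 6371·c ≈ 9111.77 km.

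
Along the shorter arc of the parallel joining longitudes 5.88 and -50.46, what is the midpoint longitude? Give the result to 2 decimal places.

-22.29°

Signed shortest Δλ from +5.88° to -50.46° is -56.34°.
Midpoint longitude = +5.88° + (-56.34°)/2 = +5.88° − 28.17° = -22.29°.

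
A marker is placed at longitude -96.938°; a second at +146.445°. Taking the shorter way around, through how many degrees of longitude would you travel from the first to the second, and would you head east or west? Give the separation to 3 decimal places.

116.617° west

Raw difference: 146.445 − -96.938 = 243.383°.
Normalise into (−180°, 180°]: 243.383° − 360° = -116.617°.
Negative ⇒ the second point lies to the west; separation 116.617°.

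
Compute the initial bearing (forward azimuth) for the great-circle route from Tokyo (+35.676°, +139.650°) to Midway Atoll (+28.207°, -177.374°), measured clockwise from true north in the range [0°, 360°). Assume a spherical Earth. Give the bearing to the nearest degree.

89°

Δλ = -177.374 − 139.650 = -317.024°; wrapped into (−180°, 180°]: 42.976°.
θ = atan2( sin Δλ · cos φ₂ , cos φ₁ · sin φ₂ − sin φ₁ · cos φ₂ · cos Δλ )
  = atan2(0.60074, 0.00793) = 89.243° → normalised to [0°, 360°): 89.243°.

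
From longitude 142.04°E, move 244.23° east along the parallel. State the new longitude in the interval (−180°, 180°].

Start at +142.04°; shift +244.23° → +386.27°.
+386.27° lies outside (−180°, 180°]; subtract 360° → +26.27°.

26.27°E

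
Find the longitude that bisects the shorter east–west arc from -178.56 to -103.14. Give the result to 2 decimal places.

-140.85°

Signed shortest Δλ from -178.56° to -103.14° is +75.42°.
Midpoint longitude = -178.56° + (+75.42°)/2 = -178.56° + 37.71° = -140.85°.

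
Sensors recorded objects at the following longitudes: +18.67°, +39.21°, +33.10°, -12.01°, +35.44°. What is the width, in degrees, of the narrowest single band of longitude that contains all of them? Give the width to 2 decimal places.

Sort the longitudes: -12.01°, +18.67°, +33.10°, +35.44°, +39.21°.
Eastward gaps between consecutive values (wrapping around): 30.68°, 14.43°, 2.34°, 3.77°, 308.78°.
Largest gap = 308.78° ⇒ minimal covering band is its complement: 360° − 308.78° = 51.22°.
Band runs from -12.01° eastward to +39.21°.

51.22°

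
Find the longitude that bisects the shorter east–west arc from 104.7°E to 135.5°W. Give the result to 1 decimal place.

164.6°E

Signed shortest Δλ from +104.7° to -135.5° is +119.8°.
Midpoint longitude = +104.7° + (+119.8°)/2 = +104.7° + 59.9° = +164.6°.
(The naïve average (+104.7 + -135.5)/2 = -15.4° is on the wrong side of the globe.)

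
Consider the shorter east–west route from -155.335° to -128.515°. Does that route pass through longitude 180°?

Signed shortest Δλ = ((-128.515 − -155.335 + 180) mod 360) − 180 = 26.82°.
Going east by 26.82° from -155.335° reaches -128.515° without touching 180°.

No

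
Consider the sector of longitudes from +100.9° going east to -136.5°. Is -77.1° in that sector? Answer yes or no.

Band width going east from +100.9° to -136.5°: ((-136.5 − 100.9) mod 360) = 122.6°.
Offset of -77.1° east of the west edge: ((-77.1 − 100.9) mod 360) = 182.0°.
182.0° > 122.6° ⇒ outside.

No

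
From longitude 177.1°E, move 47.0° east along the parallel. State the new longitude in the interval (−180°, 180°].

135.9°W

Start at +177.1°; shift +47.0° → +224.1°.
+224.1° lies outside (−180°, 180°]; subtract 360° → -135.9°.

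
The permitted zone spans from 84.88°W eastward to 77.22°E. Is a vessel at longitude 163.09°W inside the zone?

No

Band width going east from -84.88° to +77.22°: ((77.22 − -84.88) mod 360) = 162.10°.
Offset of -163.09° east of the west edge: ((-163.09 − -84.88) mod 360) = 281.79°.
281.79° > 162.10° ⇒ outside.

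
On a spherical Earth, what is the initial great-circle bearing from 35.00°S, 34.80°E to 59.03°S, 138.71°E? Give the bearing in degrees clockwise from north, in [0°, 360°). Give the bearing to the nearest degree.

Δλ = 138.71 − 34.80 = 103.91°.
θ = atan2( sin Δλ · cos φ₂ , cos φ₁ · sin φ₂ − sin φ₁ · cos φ₂ · cos Δλ )
  = atan2(0.49950, -0.77333) = 147.141° → normalised to [0°, 360°): 147.141°.

147°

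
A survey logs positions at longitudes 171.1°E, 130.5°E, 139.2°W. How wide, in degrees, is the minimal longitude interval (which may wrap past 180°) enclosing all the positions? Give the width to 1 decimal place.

Sort the longitudes: -139.2°, +130.5°, +171.1°.
Eastward gaps between consecutive values (wrapping around): 269.7°, 40.6°, 49.7°.
Largest gap = 269.7° ⇒ minimal covering band is its complement: 360° − 269.7° = 90.3°.
Band runs from +130.5° eastward to -139.2°, crossing the antimeridian.

90.3°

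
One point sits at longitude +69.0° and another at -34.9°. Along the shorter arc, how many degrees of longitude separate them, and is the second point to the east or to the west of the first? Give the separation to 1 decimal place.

Raw difference: -34.9 − 69.0 = -103.9°.
Normalise into (−180°, 180°]: -103.9° stays -103.9°.
Negative ⇒ the second point lies to the west; separation 103.9°.

103.9° west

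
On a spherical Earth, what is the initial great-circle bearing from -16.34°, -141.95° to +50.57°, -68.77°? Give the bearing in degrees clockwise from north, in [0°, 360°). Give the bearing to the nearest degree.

Δλ = -68.77 − -141.95 = 73.18°.
θ = atan2( sin Δλ · cos φ₂ , cos φ₁ · sin φ₂ − sin φ₁ · cos φ₂ · cos Δλ )
  = atan2(0.60796, 0.79291) = 37.479° → normalised to [0°, 360°): 37.479°.

37°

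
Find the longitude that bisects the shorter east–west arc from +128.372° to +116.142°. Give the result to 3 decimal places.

+122.257°

Signed shortest Δλ from +128.372° to +116.142° is -12.230°.
Midpoint longitude = +128.372° + (-12.230°)/2 = +128.372° − 6.115° = +122.257°.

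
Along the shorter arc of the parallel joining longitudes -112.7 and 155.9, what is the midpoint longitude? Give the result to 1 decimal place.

Signed shortest Δλ from -112.7° to +155.9° is -91.4°.
Midpoint longitude = -112.7° + (-91.4°)/2 = -112.7° − 45.7° = -158.4°.
(The naïve average (-112.7 + +155.9)/2 = 21.6° is on the wrong side of the globe.)

-158.4°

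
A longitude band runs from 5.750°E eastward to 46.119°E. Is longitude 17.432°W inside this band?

No

Band width going east from +5.750° to +46.119°: ((46.119 − 5.750) mod 360) = 40.369°.
Offset of -17.432° east of the west edge: ((-17.432 − 5.750) mod 360) = 336.818°.
336.818° > 40.369° ⇒ outside.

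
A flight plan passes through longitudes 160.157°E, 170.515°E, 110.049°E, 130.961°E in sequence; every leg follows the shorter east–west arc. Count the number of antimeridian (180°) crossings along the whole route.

Leg 1: +160.157° → +170.515°, shortest Δλ = 10.358° (east) — does not cross 180°.
Leg 2: +170.515° → +110.049°, shortest Δλ = -60.466° (west) — does not cross 180°.
Leg 3: +110.049° → +130.961°, shortest Δλ = 20.912° (east) — does not cross 180°.
Total crossings: 0.

0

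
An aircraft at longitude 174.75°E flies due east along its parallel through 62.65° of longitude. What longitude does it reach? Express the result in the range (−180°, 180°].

122.60°W

Start at +174.75°; shift +62.65° → +237.40°.
+237.40° lies outside (−180°, 180°]; subtract 360° → -122.60°.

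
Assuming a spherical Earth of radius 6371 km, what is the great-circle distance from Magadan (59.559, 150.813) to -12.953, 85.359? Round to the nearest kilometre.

Δλ = 85.359 − 150.813 = -65.454°.
Δφ = -12.953 − 59.559 = -72.512°.
a = sin²(Δφ/2) + cos φ₁ · cos φ₂ · sin²(Δλ/2) = 0.494067.
c = 2·atan2(√a, √(1−a)) = 1.55893 rad → d = 6371·c ≈ 9931.94 km.

9932 km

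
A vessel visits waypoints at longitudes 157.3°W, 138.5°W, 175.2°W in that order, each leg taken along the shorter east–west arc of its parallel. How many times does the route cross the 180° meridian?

0

Leg 1: -157.3° → -138.5°, shortest Δλ = 18.8° (east) — does not cross 180°.
Leg 2: -138.5° → -175.2°, shortest Δλ = -36.7° (west) — does not cross 180°.
Total crossings: 0.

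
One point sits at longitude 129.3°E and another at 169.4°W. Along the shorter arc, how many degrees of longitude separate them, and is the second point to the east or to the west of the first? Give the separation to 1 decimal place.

Raw difference: -169.4 − 129.3 = -298.7°.
Normalise into (−180°, 180°]: -298.7° + 360° = 61.3°.
Positive ⇒ the second point lies to the east; separation 61.3°.

61.3° east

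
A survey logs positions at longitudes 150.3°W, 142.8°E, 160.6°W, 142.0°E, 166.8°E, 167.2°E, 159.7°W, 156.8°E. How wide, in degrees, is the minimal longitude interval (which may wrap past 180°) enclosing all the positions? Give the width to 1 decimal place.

67.7°

Sort the longitudes: -160.6°, -159.7°, -150.3°, +142.0°, +142.8°, +156.8°, +166.8°, +167.2°.
Eastward gaps between consecutive values (wrapping around): 0.9°, 9.4°, 292.3°, 0.8°, 14.0°, 10.0°, 0.4°, 32.2°.
Largest gap = 292.3° ⇒ minimal covering band is its complement: 360° − 292.3° = 67.7°.
Band runs from +142.0° eastward to -150.3°, crossing the antimeridian.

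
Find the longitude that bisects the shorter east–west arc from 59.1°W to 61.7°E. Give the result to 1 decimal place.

1.3°E

Signed shortest Δλ from -59.1° to +61.7° is +120.8°.
Midpoint longitude = -59.1° + (+120.8°)/2 = -59.1° + 60.4° = +1.3°.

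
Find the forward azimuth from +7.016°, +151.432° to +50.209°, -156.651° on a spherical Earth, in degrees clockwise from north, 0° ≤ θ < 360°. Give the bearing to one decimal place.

35.2°

Δλ = -156.651 − 151.432 = -308.083°; wrapped into (−180°, 180°]: 51.917°.
θ = atan2( sin Δλ · cos φ₂ , cos φ₁ · sin φ₂ − sin φ₁ · cos φ₂ · cos Δλ )
  = atan2(0.50375, 0.71441) = 35.188° → normalised to [0°, 360°): 35.188°.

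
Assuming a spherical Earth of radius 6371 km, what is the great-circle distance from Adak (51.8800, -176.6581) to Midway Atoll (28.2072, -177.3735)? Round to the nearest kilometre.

Δλ = -177.3735 − -176.6581 = -0.7154°.
Δφ = 28.2072 − 51.8800 = -23.6728°.
a = sin²(Δφ/2) + cos φ₁ · cos φ₂ · sin²(Δλ/2) = 0.042095.
c = 2·atan2(√a, √(1−a)) = 0.41327 rad → d = 6371·c ≈ 2632.97 km.

2633 km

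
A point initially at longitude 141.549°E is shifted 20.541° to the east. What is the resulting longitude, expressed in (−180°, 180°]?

162.090°E

Start at +141.549°; shift +20.541° → +162.090°.
+162.090° already lies in (−180°, 180°].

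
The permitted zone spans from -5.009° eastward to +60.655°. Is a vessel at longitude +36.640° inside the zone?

Yes

Band width going east from -5.009° to +60.655°: ((60.655 − -5.009) mod 360) = 65.664°.
Offset of +36.640° east of the west edge: ((36.640 − -5.009) mod 360) = 41.649°.
41.649° ≤ 65.664° ⇒ inside.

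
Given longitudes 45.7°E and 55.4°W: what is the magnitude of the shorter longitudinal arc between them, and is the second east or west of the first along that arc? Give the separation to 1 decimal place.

Raw difference: -55.4 − 45.7 = -101.1°.
Normalise into (−180°, 180°]: -101.1° stays -101.1°.
Negative ⇒ the second point lies to the west; separation 101.1°.

101.1° west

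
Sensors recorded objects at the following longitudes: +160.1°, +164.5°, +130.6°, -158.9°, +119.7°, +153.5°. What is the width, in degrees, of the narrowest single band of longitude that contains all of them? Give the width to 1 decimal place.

81.4°

Sort the longitudes: -158.9°, +119.7°, +130.6°, +153.5°, +160.1°, +164.5°.
Eastward gaps between consecutive values (wrapping around): 278.6°, 10.9°, 22.9°, 6.6°, 4.4°, 36.6°.
Largest gap = 278.6° ⇒ minimal covering band is its complement: 360° − 278.6° = 81.4°.
Band runs from +119.7° eastward to -158.9°, crossing the antimeridian.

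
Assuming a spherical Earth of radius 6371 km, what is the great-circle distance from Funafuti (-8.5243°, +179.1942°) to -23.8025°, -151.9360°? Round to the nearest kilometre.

3508 km

Δλ = -151.9360 − 179.1942 = -331.1302°; wrapped into (−180°, 180°]: 28.8698°.
Δφ = -23.8025 − -8.5243 = -15.2782°.
a = sin²(Δφ/2) + cos φ₁ · cos φ₂ · sin²(Δλ/2) = 0.073898.
c = 2·atan2(√a, √(1−a)) = 0.55061 rad → d = 6371·c ≈ 3507.95 km.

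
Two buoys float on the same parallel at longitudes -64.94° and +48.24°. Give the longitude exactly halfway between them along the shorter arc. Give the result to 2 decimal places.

-8.35°

Signed shortest Δλ from -64.94° to +48.24° is +113.18°.
Midpoint longitude = -64.94° + (+113.18°)/2 = -64.94° + 56.59° = -8.35°.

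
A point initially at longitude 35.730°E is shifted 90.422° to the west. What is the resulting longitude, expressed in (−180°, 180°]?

Start at +35.730°; shift −90.422° → -54.692°.
-54.692° already lies in (−180°, 180°].

54.692°W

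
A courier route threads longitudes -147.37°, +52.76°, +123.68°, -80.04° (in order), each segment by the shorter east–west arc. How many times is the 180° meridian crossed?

Leg 1: -147.37° → +52.76°, shortest Δλ = -159.87° (west) — crosses 180°.
Leg 2: +52.76° → +123.68°, shortest Δλ = 70.92° (east) — does not cross 180°.
Leg 3: +123.68° → -80.04°, shortest Δλ = 156.28° (east) — crosses 180°.
Total crossings: 2.

2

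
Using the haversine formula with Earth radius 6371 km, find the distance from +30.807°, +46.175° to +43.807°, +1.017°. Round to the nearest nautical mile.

Δλ = 1.017 − 46.175 = -45.158°.
Δφ = 43.807 − 30.807 = 13.000°.
a = sin²(Δφ/2) + cos φ₁ · cos φ₂ · sin²(Δλ/2) = 0.104194.
c = 2·atan2(√a, √(1−a)) = 0.65735 rad → d = 6371·c ≈ 4188.01 km ≈ 2261.34 nmi.

2261 nmi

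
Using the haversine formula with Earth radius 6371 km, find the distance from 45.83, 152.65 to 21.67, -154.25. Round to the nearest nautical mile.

Δλ = -154.25 − 152.65 = -306.90°; wrapped into (−180°, 180°]: 53.10°.
Δφ = 21.67 − 45.83 = -24.16°.
a = sin²(Δφ/2) + cos φ₁ · cos φ₂ · sin²(Δλ/2) = 0.173170.
c = 2·atan2(√a, √(1−a)) = 0.85839 rad → d = 6371·c ≈ 5468.77 km ≈ 2952.90 nmi.

2953 nmi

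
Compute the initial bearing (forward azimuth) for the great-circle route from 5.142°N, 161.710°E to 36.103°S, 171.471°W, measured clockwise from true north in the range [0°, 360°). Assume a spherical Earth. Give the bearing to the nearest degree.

Δλ = -171.471 − 161.710 = -333.181°; wrapped into (−180°, 180°]: 26.819°.
θ = atan2( sin Δλ · cos φ₂ , cos φ₁ · sin φ₂ − sin φ₁ · cos φ₂ · cos Δλ )
  = atan2(0.36453, -0.65149) = 150.772° → normalised to [0°, 360°): 150.772°.

151°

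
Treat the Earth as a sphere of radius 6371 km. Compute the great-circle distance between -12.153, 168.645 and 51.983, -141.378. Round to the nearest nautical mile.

4636 nmi

Δλ = -141.378 − 168.645 = -310.023°; wrapped into (−180°, 180°]: 49.977°.
Δφ = 51.983 − -12.153 = 64.136°.
a = sin²(Δφ/2) + cos φ₁ · cos φ₂ · sin²(Δλ/2) = 0.389327.
c = 2·atan2(√a, √(1−a)) = 1.34760 rad → d = 6371·c ≈ 8585.57 km ≈ 4635.83 nmi.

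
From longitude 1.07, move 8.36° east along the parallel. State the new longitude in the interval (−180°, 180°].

+9.43°

Start at +1.07°; shift +8.36° → +9.43°.
+9.43° already lies in (−180°, 180°].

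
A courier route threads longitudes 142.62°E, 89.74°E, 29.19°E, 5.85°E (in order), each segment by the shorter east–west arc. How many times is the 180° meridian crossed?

Leg 1: +142.62° → +89.74°, shortest Δλ = -52.88° (west) — does not cross 180°.
Leg 2: +89.74° → +29.19°, shortest Δλ = -60.55° (west) — does not cross 180°.
Leg 3: +29.19° → +5.85°, shortest Δλ = -23.34° (west) — does not cross 180°.
Total crossings: 0.

0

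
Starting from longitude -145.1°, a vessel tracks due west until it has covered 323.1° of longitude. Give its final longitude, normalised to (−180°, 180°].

-108.2°

Start at -145.1°; shift −323.1° → -468.2°.
-468.2° lies outside (−180°, 180°]; add 360° → -108.2°.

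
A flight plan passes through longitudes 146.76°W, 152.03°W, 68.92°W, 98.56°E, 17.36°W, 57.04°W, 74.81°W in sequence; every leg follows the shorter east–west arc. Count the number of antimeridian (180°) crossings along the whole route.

0

Leg 1: -146.76° → -152.03°, shortest Δλ = -5.27° (west) — does not cross 180°.
Leg 2: -152.03° → -68.92°, shortest Δλ = 83.11° (east) — does not cross 180°.
Leg 3: -68.92° → +98.56°, shortest Δλ = 167.48° (east) — does not cross 180°.
Leg 4: +98.56° → -17.36°, shortest Δλ = -115.92° (west) — does not cross 180°.
Leg 5: -17.36° → -57.04°, shortest Δλ = -39.68° (west) — does not cross 180°.
Leg 6: -57.04° → -74.81°, shortest Δλ = -17.77° (west) — does not cross 180°.
Total crossings: 0.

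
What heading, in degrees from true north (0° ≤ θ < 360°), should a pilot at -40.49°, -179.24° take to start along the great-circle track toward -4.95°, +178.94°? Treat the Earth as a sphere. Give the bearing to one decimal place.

356.9°

Δλ = 178.94 − -179.24 = 358.18°; wrapped into (−180°, 180°]: -1.82°.
θ = atan2( sin Δλ · cos φ₂ , cos φ₁ · sin φ₂ − sin φ₁ · cos φ₂ · cos Δλ )
  = atan2(-0.03164, 0.58094) = -3.118° → normalised to [0°, 360°): 356.882°.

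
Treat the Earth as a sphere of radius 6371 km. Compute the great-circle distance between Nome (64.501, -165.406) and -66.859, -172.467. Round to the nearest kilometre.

Δλ = -172.467 − -165.406 = -7.061°.
Δφ = -66.859 − 64.501 = -131.360°.
a = sin²(Δφ/2) + cos φ₁ · cos φ₂ · sin²(Δλ/2) = 0.831036.
c = 2·atan2(√a, √(1−a)) = 2.29438 rad → d = 6371·c ≈ 14617.47 km.

14617 km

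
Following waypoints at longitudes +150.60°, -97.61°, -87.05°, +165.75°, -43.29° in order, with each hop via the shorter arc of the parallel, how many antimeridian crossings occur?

3

Leg 1: +150.60° → -97.61°, shortest Δλ = 111.79° (east) — crosses 180°.
Leg 2: -97.61° → -87.05°, shortest Δλ = 10.56° (east) — does not cross 180°.
Leg 3: -87.05° → +165.75°, shortest Δλ = -107.2° (west) — crosses 180°.
Leg 4: +165.75° → -43.29°, shortest Δλ = 150.96° (east) — crosses 180°.
Total crossings: 3.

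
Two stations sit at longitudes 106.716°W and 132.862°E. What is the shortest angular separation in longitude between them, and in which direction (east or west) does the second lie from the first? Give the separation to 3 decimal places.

Raw difference: 132.862 − -106.716 = 239.578°.
Normalise into (−180°, 180°]: 239.578° − 360° = -120.422°.
Negative ⇒ the second point lies to the west; separation 120.422°.

120.422° west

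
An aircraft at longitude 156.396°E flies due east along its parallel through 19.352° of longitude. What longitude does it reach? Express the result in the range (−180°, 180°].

175.748°E

Start at +156.396°; shift +19.352° → +175.748°.
+175.748° already lies in (−180°, 180°].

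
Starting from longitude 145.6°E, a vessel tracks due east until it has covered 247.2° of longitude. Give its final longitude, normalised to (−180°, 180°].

32.8°E

Start at +145.6°; shift +247.2° → +392.8°.
+392.8° lies outside (−180°, 180°]; subtract 360° → +32.8°.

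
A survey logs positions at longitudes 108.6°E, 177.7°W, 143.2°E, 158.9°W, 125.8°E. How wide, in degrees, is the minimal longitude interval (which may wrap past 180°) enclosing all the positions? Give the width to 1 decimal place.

92.5°

Sort the longitudes: -177.7°, -158.9°, +108.6°, +125.8°, +143.2°.
Eastward gaps between consecutive values (wrapping around): 18.8°, 267.5°, 17.2°, 17.4°, 39.1°.
Largest gap = 267.5° ⇒ minimal covering band is its complement: 360° − 267.5° = 92.5°.
Band runs from +108.6° eastward to -158.9°, crossing the antimeridian.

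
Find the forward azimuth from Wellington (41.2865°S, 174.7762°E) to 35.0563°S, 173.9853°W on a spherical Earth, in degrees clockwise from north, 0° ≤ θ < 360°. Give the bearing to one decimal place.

58.4°

Δλ = -173.9853 − 174.7762 = -348.7615°; wrapped into (−180°, 180°]: 11.2385°.
θ = atan2( sin Δλ · cos φ₂ , cos φ₁ · sin φ₂ − sin φ₁ · cos φ₂ · cos Δλ )
  = atan2(0.15954, 0.09817) = 58.395° → normalised to [0°, 360°): 58.395°.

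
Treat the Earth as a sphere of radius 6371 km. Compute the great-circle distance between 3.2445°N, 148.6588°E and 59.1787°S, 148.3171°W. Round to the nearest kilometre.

Δλ = -148.3171 − 148.6588 = -296.9759°; wrapped into (−180°, 180°]: 63.0241°.
Δφ = -59.1787 − 3.2445 = -62.4232°.
a = sin²(Δφ/2) + cos φ₁ · cos φ₂ · sin²(Δλ/2) = 0.408280.
c = 2·atan2(√a, √(1−a)) = 1.38631 rad → d = 6371·c ≈ 8832.20 km.

8832 km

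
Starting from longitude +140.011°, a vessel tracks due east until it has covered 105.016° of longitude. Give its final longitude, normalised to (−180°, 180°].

-114.973°

Start at +140.011°; shift +105.016° → +245.027°.
+245.027° lies outside (−180°, 180°]; subtract 360° → -114.973°.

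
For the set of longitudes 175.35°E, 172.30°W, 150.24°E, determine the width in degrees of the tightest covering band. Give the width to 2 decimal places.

37.46°

Sort the longitudes: -172.30°, +150.24°, +175.35°.
Eastward gaps between consecutive values (wrapping around): 322.54°, 25.11°, 12.35°.
Largest gap = 322.54° ⇒ minimal covering band is its complement: 360° − 322.54° = 37.46°.
Band runs from +150.24° eastward to -172.30°, crossing the antimeridian.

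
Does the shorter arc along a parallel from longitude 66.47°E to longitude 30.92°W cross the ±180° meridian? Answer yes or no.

Signed shortest Δλ = ((-30.92 − 66.47 + 180) mod 360) − 180 = -97.39°.
Going west by 97.39° from +66.47° reaches -30.92° without touching 180°.

No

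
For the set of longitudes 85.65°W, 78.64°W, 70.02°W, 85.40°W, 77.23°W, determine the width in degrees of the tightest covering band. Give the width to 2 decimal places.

15.63°

Sort the longitudes: -85.65°, -85.40°, -78.64°, -77.23°, -70.02°.
Eastward gaps between consecutive values (wrapping around): 0.25°, 6.76°, 1.41°, 7.21°, 344.37°.
Largest gap = 344.37° ⇒ minimal covering band is its complement: 360° − 344.37° = 15.63°.
Band runs from -85.65° eastward to -70.02°.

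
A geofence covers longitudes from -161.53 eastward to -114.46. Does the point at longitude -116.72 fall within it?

Band width going east from -161.53° to -114.46°: ((-114.46 − -161.53) mod 360) = 47.07°.
Offset of -116.72° east of the west edge: ((-116.72 − -161.53) mod 360) = 44.81°.
44.81° ≤ 47.07° ⇒ inside.

Yes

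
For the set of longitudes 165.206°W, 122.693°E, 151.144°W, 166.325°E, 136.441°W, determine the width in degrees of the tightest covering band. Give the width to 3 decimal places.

Sort the longitudes: -165.206°, -151.144°, -136.441°, +122.693°, +166.325°.
Eastward gaps between consecutive values (wrapping around): 14.062°, 14.703°, 259.134°, 43.632°, 28.469°.
Largest gap = 259.134° ⇒ minimal covering band is its complement: 360° − 259.134° = 100.866°.
Band runs from +122.693° eastward to -136.441°, crossing the antimeridian.

100.866°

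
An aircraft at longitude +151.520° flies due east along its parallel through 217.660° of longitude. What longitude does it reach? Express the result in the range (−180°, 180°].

+9.180°

Start at +151.520°; shift +217.660° → +369.180°.
+369.180° lies outside (−180°, 180°]; subtract 360° → +9.180°.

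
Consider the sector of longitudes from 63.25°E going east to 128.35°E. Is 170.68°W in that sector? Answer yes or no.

Band width going east from +63.25° to +128.35°: ((128.35 − 63.25) mod 360) = 65.10°.
Offset of -170.68° east of the west edge: ((-170.68 − 63.25) mod 360) = 126.07°.
126.07° > 65.10° ⇒ outside.

No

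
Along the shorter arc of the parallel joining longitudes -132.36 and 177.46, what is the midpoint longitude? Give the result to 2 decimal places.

-157.45°

Signed shortest Δλ from -132.36° to +177.46° is -50.18°.
Midpoint longitude = -132.36° + (-50.18°)/2 = -132.36° − 25.09° = -157.45°.
(The naïve average (-132.36 + +177.46)/2 = 22.55° is on the wrong side of the globe.)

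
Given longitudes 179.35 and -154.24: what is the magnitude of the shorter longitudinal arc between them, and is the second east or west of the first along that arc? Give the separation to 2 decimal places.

26.41° east

Raw difference: -154.24 − 179.35 = -333.59°.
Normalise into (−180°, 180°]: -333.59° + 360° = 26.41°.
Positive ⇒ the second point lies to the east; separation 26.41°.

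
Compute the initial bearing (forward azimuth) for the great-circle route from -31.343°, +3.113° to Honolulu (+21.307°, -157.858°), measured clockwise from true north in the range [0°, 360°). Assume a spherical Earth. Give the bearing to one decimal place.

244.1°

Δλ = -157.858 − 3.113 = -160.971°.
θ = atan2( sin Δλ · cos φ₂ , cos φ₁ · sin φ₂ − sin φ₁ · cos φ₂ · cos Δλ )
  = atan2(-0.30376, -0.14778) = -115.944° → normalised to [0°, 360°): 244.056°.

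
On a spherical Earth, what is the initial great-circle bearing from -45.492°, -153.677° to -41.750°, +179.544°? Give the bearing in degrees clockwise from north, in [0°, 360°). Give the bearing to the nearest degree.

271°

Δλ = 179.544 − -153.677 = 333.221°; wrapped into (−180°, 180°]: -26.779°.
θ = atan2( sin Δλ · cos φ₂ , cos φ₁ · sin φ₂ − sin φ₁ · cos φ₂ · cos Δλ )
  = atan2(-0.33614, 0.00820) = -88.602° → normalised to [0°, 360°): 271.398°.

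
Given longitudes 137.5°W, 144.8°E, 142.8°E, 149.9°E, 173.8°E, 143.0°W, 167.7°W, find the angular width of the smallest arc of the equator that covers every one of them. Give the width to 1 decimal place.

79.7°

Sort the longitudes: -167.7°, -143.0°, -137.5°, +142.8°, +144.8°, +149.9°, +173.8°.
Eastward gaps between consecutive values (wrapping around): 24.7°, 5.5°, 280.3°, 2.0°, 5.1°, 23.9°, 18.5°.
Largest gap = 280.3° ⇒ minimal covering band is its complement: 360° − 280.3° = 79.7°.
Band runs from +142.8° eastward to -137.5°, crossing the antimeridian.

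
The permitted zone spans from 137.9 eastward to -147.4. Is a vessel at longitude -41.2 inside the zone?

Band width going east from +137.9° to -147.4°: ((-147.4 − 137.9) mod 360) = 74.7°.
Offset of -41.2° east of the west edge: ((-41.2 − 137.9) mod 360) = 180.9°.
180.9° > 74.7° ⇒ outside.

No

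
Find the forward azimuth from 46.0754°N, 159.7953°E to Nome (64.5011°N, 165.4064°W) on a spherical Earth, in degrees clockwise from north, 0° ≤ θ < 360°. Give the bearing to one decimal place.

33.5°

Δλ = -165.4064 − 159.7953 = -325.2017°; wrapped into (−180°, 180°]: 34.7983°.
θ = atan2( sin Δλ · cos φ₂ , cos φ₁ · sin φ₂ − sin φ₁ · cos φ₂ · cos Δλ )
  = atan2(0.24568, 0.37152) = 33.475° → normalised to [0°, 360°): 33.475°.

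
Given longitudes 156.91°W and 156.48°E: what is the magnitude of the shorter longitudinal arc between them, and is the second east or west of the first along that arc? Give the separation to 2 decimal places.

Raw difference: 156.48 − -156.91 = 313.39°.
Normalise into (−180°, 180°]: 313.39° − 360° = -46.61°.
Negative ⇒ the second point lies to the west; separation 46.61°.

46.61° west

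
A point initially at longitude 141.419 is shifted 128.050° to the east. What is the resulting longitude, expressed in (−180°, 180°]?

Start at +141.419°; shift +128.050° → +269.469°.
+269.469° lies outside (−180°, 180°]; subtract 360° → -90.531°.

-90.531°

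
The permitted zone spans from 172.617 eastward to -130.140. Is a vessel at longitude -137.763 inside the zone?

Band width going east from +172.617° to -130.140°: ((-130.140 − 172.617) mod 360) = 57.243°.
Offset of -137.763° east of the west edge: ((-137.763 − 172.617) mod 360) = 49.620°.
49.620° ≤ 57.243° ⇒ inside.

Yes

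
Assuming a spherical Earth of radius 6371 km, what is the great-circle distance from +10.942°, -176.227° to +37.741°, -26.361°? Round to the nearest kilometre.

13758 km

Δλ = -26.361 − -176.227 = 149.866°.
Δφ = 37.741 − 10.942 = 26.799°.
a = sin²(Δφ/2) + cos φ₁ · cos φ₂ · sin²(Δλ/2) = 0.777648.
c = 2·atan2(√a, √(1−a)) = 2.15951 rad → d = 6371·c ≈ 13758.27 km.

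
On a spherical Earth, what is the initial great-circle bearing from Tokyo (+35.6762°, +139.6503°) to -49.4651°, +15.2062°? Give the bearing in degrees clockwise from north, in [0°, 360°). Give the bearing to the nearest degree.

233°

Δλ = 15.2062 − 139.6503 = -124.4441°.
θ = atan2( sin Δλ · cos φ₂ , cos φ₁ · sin φ₂ − sin φ₁ · cos φ₂ · cos Δλ )
  = atan2(-0.53597, -0.40300) = -126.940° → normalised to [0°, 360°): 233.060°.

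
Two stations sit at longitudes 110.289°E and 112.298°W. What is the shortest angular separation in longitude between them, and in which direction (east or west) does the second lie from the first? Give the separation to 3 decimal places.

137.413° east

Raw difference: -112.298 − 110.289 = -222.587°.
Normalise into (−180°, 180°]: -222.587° + 360° = 137.413°.
Positive ⇒ the second point lies to the east; separation 137.413°.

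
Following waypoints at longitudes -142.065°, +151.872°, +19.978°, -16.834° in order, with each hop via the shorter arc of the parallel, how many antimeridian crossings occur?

Leg 1: -142.065° → +151.872°, shortest Δλ = -66.063° (west) — crosses 180°.
Leg 2: +151.872° → +19.978°, shortest Δλ = -131.894° (west) — does not cross 180°.
Leg 3: +19.978° → -16.834°, shortest Δλ = -36.812° (west) — does not cross 180°.
Total crossings: 1.

1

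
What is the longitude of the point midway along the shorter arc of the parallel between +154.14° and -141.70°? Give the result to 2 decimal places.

-173.78°

Signed shortest Δλ from +154.14° to -141.70° is +64.16°.
Midpoint longitude = +154.14° + (+64.16°)/2 = +154.14° + 32.08° = +186.22°.
Normalise into (−180°, 180°]: -173.78°.
(The naïve average (+154.14 + -141.70)/2 = 6.22° is on the wrong side of the globe.)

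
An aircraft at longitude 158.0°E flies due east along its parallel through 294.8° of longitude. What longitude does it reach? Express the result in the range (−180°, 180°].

Start at +158.0°; shift +294.8° → +452.8°.
+452.8° lies outside (−180°, 180°]; subtract 360° → +92.8°.

92.8°E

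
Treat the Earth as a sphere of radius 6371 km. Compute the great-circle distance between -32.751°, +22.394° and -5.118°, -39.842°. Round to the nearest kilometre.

7116 km

Δλ = -39.842 − 22.394 = -62.236°.
Δφ = -5.118 − -32.751 = 27.633°.
a = sin²(Δφ/2) + cos φ₁ · cos φ₂ · sin²(Δλ/2) = 0.280762.
c = 2·atan2(√a, √(1−a)) = 1.11689 rad → d = 6371·c ≈ 7115.73 km.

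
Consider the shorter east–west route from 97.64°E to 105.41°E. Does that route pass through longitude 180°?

No

Signed shortest Δλ = ((105.41 − 97.64 + 180) mod 360) − 180 = 7.77°.
Going east by 7.77° from +97.64° reaches +105.41° without touching 180°.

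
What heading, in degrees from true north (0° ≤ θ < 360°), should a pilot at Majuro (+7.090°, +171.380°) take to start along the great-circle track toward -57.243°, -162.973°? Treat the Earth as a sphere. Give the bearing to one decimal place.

Δλ = -162.973 − 171.380 = -334.353°; wrapped into (−180°, 180°]: 25.647°.
θ = atan2( sin Δλ · cos φ₂ , cos φ₁ · sin φ₂ − sin φ₁ · cos φ₂ · cos Δλ )
  = atan2(0.23419, -0.89475) = 165.332° → normalised to [0°, 360°): 165.332°.

165.3°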